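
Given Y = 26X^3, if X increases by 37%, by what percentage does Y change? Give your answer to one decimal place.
157.1%

For Y = 26X^3:
If X → X(1 + 0.37)
Then Y → Y · (1 + 0.37)^3
     ≈ Y · 2.5714

Percentage change = ((1 + 0.37)^3 − 1) × 100% ≈ 157.1%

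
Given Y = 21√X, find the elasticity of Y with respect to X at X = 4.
Elasticity = 1/2

Elasticity = (dY/dX) · (X/Y)

dY/dX = 21/(2·√X)
At X = 4: dY/dX = 21/4, Y = 42

Elasticity = (21/4) · (4 / 42) = 1/2

Interpretation: for a small percentage change in X, the percentage change in Y is approximately 0.50 times as large.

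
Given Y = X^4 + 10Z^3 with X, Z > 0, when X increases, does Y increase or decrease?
Y increases

Taking the partial derivative:
∂Y/∂X = 4X^3

∂Y/∂X = 4X^3 > 0 (assuming positive values)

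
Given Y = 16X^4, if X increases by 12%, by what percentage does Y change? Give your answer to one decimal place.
57.4%

For Y = 16X^4:
If X → X(1 + 0.12)
Then Y → Y · (1 + 0.12)^4
     ≈ Y · 1.5735

Percentage change = ((1 + 0.12)^4 − 1) × 100% ≈ 57.4%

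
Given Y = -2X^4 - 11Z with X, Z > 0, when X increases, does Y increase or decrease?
Y decreases

Taking the partial derivative:
∂Y/∂X = -8X^3

∂Y/∂X = -8X^3 < 0 (assuming positive values)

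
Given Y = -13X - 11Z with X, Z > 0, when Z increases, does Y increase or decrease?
Y decreases

Taking the partial derivative:
∂Y/∂Z = -11

∂Y/∂Z = -11 < 0 (assuming positive values)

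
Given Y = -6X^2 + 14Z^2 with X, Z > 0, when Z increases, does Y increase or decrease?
Y increases

Taking the partial derivative:
∂Y/∂Z = 28Z

∂Y/∂Z = 28Z > 0 (assuming positive values)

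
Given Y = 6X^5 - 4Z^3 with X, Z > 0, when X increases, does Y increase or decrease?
Y increases

Taking the partial derivative:
∂Y/∂X = 30X^4

∂Y/∂X = 30X^4 > 0 (assuming positive values)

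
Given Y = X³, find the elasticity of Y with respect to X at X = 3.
Elasticity = 3

Elasticity = (dY/dX) · (X/Y)

dY/dX = 3·X²
At X = 3: dY/dX = 27, Y = 27

Elasticity = 27 · (3 / 27) = 3

Interpretation: for a small percentage change in X, the percentage change in Y is approximately 3.00 times as large.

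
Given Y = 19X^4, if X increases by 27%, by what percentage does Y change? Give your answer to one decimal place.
160.1%

For Y = 19X^4:
If X → X(1 + 0.27)
Then Y → Y · (1 + 0.27)^4
     ≈ Y · 2.6014

Percentage change = ((1 + 0.27)^4 − 1) × 100% ≈ 160.1%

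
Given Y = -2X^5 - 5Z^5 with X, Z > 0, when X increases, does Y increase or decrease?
Y decreases

Taking the partial derivative:
∂Y/∂X = -10X^4

∂Y/∂X = -10X^4 < 0 (assuming positive values)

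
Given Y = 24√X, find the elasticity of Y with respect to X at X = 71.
Elasticity = 1/2

Elasticity = (dY/dX) · (X/Y)

dY/dX = 12/√X
At X = 71: dY/dX = 12·√71/71, Y = 24·√71

Elasticity = (12·√71/71) · (71 / (24·√71)) = 1/2

Interpretation: for a small percentage change in X, the percentage change in Y is approximately 0.50 times as large.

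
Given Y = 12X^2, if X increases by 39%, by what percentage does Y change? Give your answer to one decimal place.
93.2%

For Y = 12X^2:
If X → X(1 + 0.39)
Then Y → Y · (1 + 0.39)^2
     = Y · 1.9321

Percentage change = ((1 + 0.39)^2 − 1) × 100% ≈ 93.2%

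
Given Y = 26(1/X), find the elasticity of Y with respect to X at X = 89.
Elasticity = -1

Elasticity = (dY/dX) · (X/Y)

dY/dX = -26/X²
At X = 89: dY/dX = -26/7921, Y = 26/89

Elasticity = (-26/7921) · (89 / (26/89)) = -1

Interpretation: for a small percentage change in X, the percentage change in Y is approximately -1.00 times as large.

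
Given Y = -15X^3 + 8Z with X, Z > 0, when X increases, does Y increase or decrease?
Y decreases

Taking the partial derivative:
∂Y/∂X = -45X^2

∂Y/∂X = -45X^2 < 0 (assuming positive values)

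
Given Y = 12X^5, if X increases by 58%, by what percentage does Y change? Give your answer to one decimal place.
884.7%

For Y = 12X^5:
If X → X(1 + 0.58)
Then Y → Y · (1 + 0.58)^5
     ≈ Y · 9.8466

Percentage change = ((1 + 0.58)^5 − 1) × 100% ≈ 884.7%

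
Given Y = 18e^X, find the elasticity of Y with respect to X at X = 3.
Elasticity = 3

Elasticity = (dY/dX) · (X/Y)

dY/dX = 18·e^X
At X = 3: dY/dX = 18·e^3, Y = 18·e^3

Elasticity = (18·e^3) · (3 / (18·e^3)) = 3

Interpretation: for a small percentage change in X, the percentage change in Y is approximately 3.00 times as large.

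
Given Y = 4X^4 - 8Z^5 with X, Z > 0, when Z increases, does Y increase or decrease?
Y decreases

Taking the partial derivative:
∂Y/∂Z = -40Z^4

∂Y/∂Z = -40Z^4 < 0 (assuming positive values)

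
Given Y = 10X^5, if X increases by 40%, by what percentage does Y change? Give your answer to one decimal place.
437.8%

For Y = 10X^5:
If X → X(1 + 0.4)
Then Y → Y · (1 + 0.4)^5
     ≈ Y · 5.3782

Percentage change = ((1 + 0.4)^5 − 1) × 100% ≈ 437.8%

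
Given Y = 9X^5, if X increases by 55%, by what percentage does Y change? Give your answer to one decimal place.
794.7%

For Y = 9X^5:
If X → X(1 + 0.55)
Then Y → Y · (1 + 0.55)^5
     ≈ Y · 8.9466

Percentage change = ((1 + 0.55)^5 − 1) × 100% ≈ 794.7%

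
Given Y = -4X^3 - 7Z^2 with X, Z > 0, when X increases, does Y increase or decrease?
Y decreases

Taking the partial derivative:
∂Y/∂X = -12X^2

∂Y/∂X = -12X^2 < 0 (assuming positive values)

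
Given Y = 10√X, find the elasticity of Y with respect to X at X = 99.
Elasticity = 1/2

Elasticity = (dY/dX) · (X/Y)

dY/dX = 5/√X
At X = 99: dY/dX = 5·√11/33, Y = 30·√11

Elasticity = (5·√11/33) · (99 / (30·√11)) = 1/2

Interpretation: for a small percentage change in X, the percentage change in Y is approximately 0.50 times as large.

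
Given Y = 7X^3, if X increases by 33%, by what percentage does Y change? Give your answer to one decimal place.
135.3%

For Y = 7X^3:
If X → X(1 + 0.33)
Then Y → Y · (1 + 0.33)^3
     ≈ Y · 2.3526

Percentage change = ((1 + 0.33)^3 − 1) × 100% ≈ 135.3%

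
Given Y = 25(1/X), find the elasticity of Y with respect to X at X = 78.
Elasticity = -1

Elasticity = (dY/dX) · (X/Y)

dY/dX = -25/X²
At X = 78: dY/dX = -25/6084, Y = 25/78

Elasticity = (-25/6084) · (78 / (25/78)) = -1

Interpretation: for a small percentage change in X, the percentage change in Y is approximately -1.00 times as large.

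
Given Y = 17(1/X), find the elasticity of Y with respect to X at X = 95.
Elasticity = -1

Elasticity = (dY/dX) · (X/Y)

dY/dX = -17/X²
At X = 95: dY/dX = -17/9025, Y = 17/95

Elasticity = (-17/9025) · (95 / (17/95)) = -1

Interpretation: for a small percentage change in X, the percentage change in Y is approximately -1.00 times as large.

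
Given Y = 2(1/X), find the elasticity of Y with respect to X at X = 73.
Elasticity = -1

Elasticity = (dY/dX) · (X/Y)

dY/dX = -2/X²
At X = 73: dY/dX = -2/5329, Y = 2/73

Elasticity = (-2/5329) · (73 / (2/73)) = -1

Interpretation: for a small percentage change in X, the percentage change in Y is approximately -1.00 times as large.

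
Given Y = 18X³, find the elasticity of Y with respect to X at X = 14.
Elasticity = 3

Elasticity = (dY/dX) · (X/Y)

dY/dX = 54·X²
At X = 14: dY/dX = 10584, Y = 49392

Elasticity = 10584 · (14 / 49392) = 3

Interpretation: for a small percentage change in X, the percentage change in Y is approximately 3.00 times as large.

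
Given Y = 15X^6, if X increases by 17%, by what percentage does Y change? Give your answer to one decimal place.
156.5%

For Y = 15X^6:
If X → X(1 + 0.17)
Then Y → Y · (1 + 0.17)^6
     ≈ Y · 2.5652

Percentage change = ((1 + 0.17)^6 − 1) × 100% ≈ 156.5%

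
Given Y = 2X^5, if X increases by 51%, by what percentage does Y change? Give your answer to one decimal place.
685.0%

For Y = 2X^5:
If X → X(1 + 0.51)
Then Y → Y · (1 + 0.51)^5
     ≈ Y · 7.8503

Percentage change = ((1 + 0.51)^5 − 1) × 100% ≈ 685.0%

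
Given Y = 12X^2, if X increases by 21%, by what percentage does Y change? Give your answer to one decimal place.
46.4%

For Y = 12X^2:
If X → X(1 + 0.21)
Then Y → Y · (1 + 0.21)^2
     = Y · 1.4641

Percentage change = ((1 + 0.21)^2 − 1) × 100% ≈ 46.4%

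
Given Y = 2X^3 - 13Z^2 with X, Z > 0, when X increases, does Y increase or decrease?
Y increases

Taking the partial derivative:
∂Y/∂X = 6X^2

∂Y/∂X = 6X^2 > 0 (assuming positive values)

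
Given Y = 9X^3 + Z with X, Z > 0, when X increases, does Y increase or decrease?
Y increases

Taking the partial derivative:
∂Y/∂X = 27X^2

∂Y/∂X = 27X^2 > 0 (assuming positive values)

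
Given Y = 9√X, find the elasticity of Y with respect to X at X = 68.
Elasticity = 1/2

Elasticity = (dY/dX) · (X/Y)

dY/dX = 9/(2·√X)
At X = 68: dY/dX = 9·√17/68, Y = 18·√17

Elasticity = (9·√17/68) · (68 / (18·√17)) = 1/2

Interpretation: for a small percentage change in X, the percentage change in Y is approximately 0.50 times as large.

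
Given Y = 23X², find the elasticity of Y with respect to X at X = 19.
Elasticity = 2

Elasticity = (dY/dX) · (X/Y)

dY/dX = 46·X
At X = 19: dY/dX = 874, Y = 8303

Elasticity = 874 · (19 / 8303) = 2

Interpretation: for a small percentage change in X, the percentage change in Y is approximately 2.00 times as large.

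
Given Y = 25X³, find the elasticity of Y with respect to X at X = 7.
Elasticity = 3

Elasticity = (dY/dX) · (X/Y)

dY/dX = 75·X²
At X = 7: dY/dX = 3675, Y = 8575

Elasticity = 3675 · (7 / 8575) = 3

Interpretation: for a small percentage change in X, the percentage change in Y is approximately 3.00 times as large.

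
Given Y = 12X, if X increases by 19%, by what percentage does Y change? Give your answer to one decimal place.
19.0%

For Y = 12X:
If X → X(1 + 0.19)
Then Y → Y · (1 + 0.19)^1
     = Y · 1.1900

Percentage change = ((1 + 0.19)^1 − 1) × 100% = 19.0%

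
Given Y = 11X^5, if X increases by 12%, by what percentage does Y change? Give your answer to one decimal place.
76.2%

For Y = 11X^5:
If X → X(1 + 0.12)
Then Y → Y · (1 + 0.12)^5
     ≈ Y · 1.7623

Percentage change = ((1 + 0.12)^5 − 1) × 100% ≈ 76.2%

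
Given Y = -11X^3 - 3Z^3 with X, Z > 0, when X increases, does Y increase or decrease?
Y decreases

Taking the partial derivative:
∂Y/∂X = -33X^2

∂Y/∂X = -33X^2 < 0 (assuming positive values)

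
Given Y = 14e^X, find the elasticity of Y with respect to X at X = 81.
Elasticity = 81

Elasticity = (dY/dX) · (X/Y)

dY/dX = 14·e^X
At X = 81: dY/dX = 14·e^81, Y = 14·e^81

Elasticity = (14·e^81) · (81 / (14·e^81)) = 81

Interpretation: for a small percentage change in X, the percentage change in Y is approximately 81.00 times as large.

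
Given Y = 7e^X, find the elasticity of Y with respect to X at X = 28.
Elasticity = 28

Elasticity = (dY/dX) · (X/Y)

dY/dX = 7·e^X
At X = 28: dY/dX = 7·e^28, Y = 7·e^28

Elasticity = (7·e^28) · (28 / (7·e^28)) = 28

Interpretation: for a small percentage change in X, the percentage change in Y is approximately 28.00 times as large.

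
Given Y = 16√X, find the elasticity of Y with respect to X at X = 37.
Elasticity = 1/2

Elasticity = (dY/dX) · (X/Y)

dY/dX = 8/√X
At X = 37: dY/dX = 8·√37/37, Y = 16·√37

Elasticity = (8·√37/37) · (37 / (16·√37)) = 1/2

Interpretation: for a small percentage change in X, the percentage change in Y is approximately 0.50 times as large.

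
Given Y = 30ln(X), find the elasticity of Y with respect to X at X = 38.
Elasticity = 1/ln(38) ≈ 0.2749

Elasticity = (dY/dX) · (X/Y)

dY/dX = 30/X
At X = 38: dY/dX = 15/19, Y = 30·ln(38)

Elasticity = (15/19) · (38 / (30·ln(38))) = 1/ln(38) ≈ 0.2749

Interpretation: for a small percentage change in X, the percentage change in Y is approximately 0.27 times as large.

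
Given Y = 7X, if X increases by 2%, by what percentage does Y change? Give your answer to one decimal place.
2.0%

For Y = 7X:
If X → X(1 + 0.02)
Then Y → Y · (1 + 0.02)^1
     = Y · 1.0200

Percentage change = ((1 + 0.02)^1 − 1) × 100% = 2.0%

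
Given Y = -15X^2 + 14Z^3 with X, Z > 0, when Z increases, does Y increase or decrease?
Y increases

Taking the partial derivative:
∂Y/∂Z = 42Z^2

∂Y/∂Z = 42Z^2 > 0 (assuming positive values)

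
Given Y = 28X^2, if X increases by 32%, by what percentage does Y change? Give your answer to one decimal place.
74.2%

For Y = 28X^2:
If X → X(1 + 0.32)
Then Y → Y · (1 + 0.32)^2
     = Y · 1.7424

Percentage change = ((1 + 0.32)^2 − 1) × 100% ≈ 74.2%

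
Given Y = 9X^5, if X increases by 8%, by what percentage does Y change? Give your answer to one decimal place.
46.9%

For Y = 9X^5:
If X → X(1 + 0.08)
Then Y → Y · (1 + 0.08)^5
     ≈ Y · 1.4693

Percentage change = ((1 + 0.08)^5 − 1) × 100% ≈ 46.9%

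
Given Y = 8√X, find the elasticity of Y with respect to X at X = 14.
Elasticity = 1/2

Elasticity = (dY/dX) · (X/Y)

dY/dX = 4/√X
At X = 14: dY/dX = 2·√14/7, Y = 8·√14

Elasticity = (2·√14/7) · (14 / (8·√14)) = 1/2

Interpretation: for a small percentage change in X, the percentage change in Y is approximately 0.50 times as large.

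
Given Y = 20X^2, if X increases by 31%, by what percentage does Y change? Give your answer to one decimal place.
71.6%

For Y = 20X^2:
If X → X(1 + 0.31)
Then Y → Y · (1 + 0.31)^2
     = Y · 1.7161

Percentage change = ((1 + 0.31)^2 − 1) × 100% ≈ 71.6%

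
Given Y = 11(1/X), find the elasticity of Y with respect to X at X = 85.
Elasticity = -1

Elasticity = (dY/dX) · (X/Y)

dY/dX = -11/X²
At X = 85: dY/dX = -11/7225, Y = 11/85

Elasticity = (-11/7225) · (85 / (11/85)) = -1

Interpretation: for a small percentage change in X, the percentage change in Y is approximately -1.00 times as large.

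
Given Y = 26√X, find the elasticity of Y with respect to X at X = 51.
Elasticity = 1/2

Elasticity = (dY/dX) · (X/Y)

dY/dX = 13/√X
At X = 51: dY/dX = 13·√51/51, Y = 26·√51

Elasticity = (13·√51/51) · (51 / (26·√51)) = 1/2

Interpretation: for a small percentage change in X, the percentage change in Y is approximately 0.50 times as large.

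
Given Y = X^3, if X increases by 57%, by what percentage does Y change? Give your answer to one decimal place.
287.0%

For Y = X^3:
If X → X(1 + 0.57)
Then Y → Y · (1 + 0.57)^3
     ≈ Y · 3.8699

Percentage change = ((1 + 0.57)^3 − 1) × 100% ≈ 287.0%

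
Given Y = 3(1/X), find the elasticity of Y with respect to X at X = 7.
Elasticity = -1

Elasticity = (dY/dX) · (X/Y)

dY/dX = -3/X²
At X = 7: dY/dX = -3/49, Y = 3/7

Elasticity = (-3/49) · (7 / (3/7)) = -1

Interpretation: for a small percentage change in X, the percentage change in Y is approximately -1.00 times as large.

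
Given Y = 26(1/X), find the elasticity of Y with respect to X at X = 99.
Elasticity = -1

Elasticity = (dY/dX) · (X/Y)

dY/dX = -26/X²
At X = 99: dY/dX = -26/9801, Y = 26/99

Elasticity = (-26/9801) · (99 / (26/99)) = -1

Interpretation: for a small percentage change in X, the percentage change in Y is approximately -1.00 times as large.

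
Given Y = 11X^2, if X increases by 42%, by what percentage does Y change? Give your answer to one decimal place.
101.6%

For Y = 11X^2:
If X → X(1 + 0.42)
Then Y → Y · (1 + 0.42)^2
     = Y · 2.0164

Percentage change = ((1 + 0.42)^2 − 1) × 100% ≈ 101.6%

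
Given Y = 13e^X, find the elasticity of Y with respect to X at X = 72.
Elasticity = 72

Elasticity = (dY/dX) · (X/Y)

dY/dX = 13·e^X
At X = 72: dY/dX = 13·e^72, Y = 13·e^72

Elasticity = (13·e^72) · (72 / (13·e^72)) = 72

Interpretation: for a small percentage change in X, the percentage change in Y is approximately 72.00 times as large.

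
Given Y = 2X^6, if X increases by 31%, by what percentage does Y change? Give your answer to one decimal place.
405.4%

For Y = 2X^6:
If X → X(1 + 0.31)
Then Y → Y · (1 + 0.31)^6
     ≈ Y · 5.0539

Percentage change = ((1 + 0.31)^6 − 1) × 100% ≈ 405.4%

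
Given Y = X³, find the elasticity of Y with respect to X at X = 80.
Elasticity = 3

Elasticity = (dY/dX) · (X/Y)

dY/dX = 3·X²
At X = 80: dY/dX = 19200, Y = 512000

Elasticity = 19200 · (80 / 512000) = 3

Interpretation: for a small percentage change in X, the percentage change in Y is approximately 3.00 times as large.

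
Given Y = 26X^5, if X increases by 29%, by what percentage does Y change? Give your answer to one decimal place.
257.2%

For Y = 26X^5:
If X → X(1 + 0.29)
Then Y → Y · (1 + 0.29)^5
     ≈ Y · 3.5723

Percentage change = ((1 + 0.29)^5 − 1) × 100% ≈ 257.2%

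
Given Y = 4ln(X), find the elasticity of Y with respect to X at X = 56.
Elasticity = 1/ln(56) ≈ 0.2484

Elasticity = (dY/dX) · (X/Y)

dY/dX = 4/X
At X = 56: dY/dX = 1/14, Y = 4·ln(56)

Elasticity = (1/14) · (56 / (4·ln(56))) = 1/ln(56) ≈ 0.2484

Interpretation: for a small percentage change in X, the percentage change in Y is approximately 0.25 times as large.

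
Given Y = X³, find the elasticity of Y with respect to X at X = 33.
Elasticity = 3

Elasticity = (dY/dX) · (X/Y)

dY/dX = 3·X²
At X = 33: dY/dX = 3267, Y = 35937

Elasticity = 3267 · (33 / 35937) = 3

Interpretation: for a small percentage change in X, the percentage change in Y is approximately 3.00 times as large.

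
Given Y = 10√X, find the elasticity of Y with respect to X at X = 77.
Elasticity = 1/2

Elasticity = (dY/dX) · (X/Y)

dY/dX = 5/√X
At X = 77: dY/dX = 5·√77/77, Y = 10·√77

Elasticity = (5·√77/77) · (77 / (10·√77)) = 1/2

Interpretation: for a small percentage change in X, the percentage change in Y is approximately 0.50 times as large.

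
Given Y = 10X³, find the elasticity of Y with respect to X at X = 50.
Elasticity = 3

Elasticity = (dY/dX) · (X/Y)

dY/dX = 30·X²
At X = 50: dY/dX = 75000, Y = 1250000

Elasticity = 75000 · (50 / 1250000) = 3

Interpretation: for a small percentage change in X, the percentage change in Y is approximately 3.00 times as large.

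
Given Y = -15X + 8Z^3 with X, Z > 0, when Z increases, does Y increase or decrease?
Y increases

Taking the partial derivative:
∂Y/∂Z = 24Z^2

∂Y/∂Z = 24Z^2 > 0 (assuming positive values)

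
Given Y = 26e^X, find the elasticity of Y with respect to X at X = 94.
Elasticity = 94

Elasticity = (dY/dX) · (X/Y)

dY/dX = 26·e^X
At X = 94: dY/dX = 26·e^94, Y = 26·e^94

Elasticity = (26·e^94) · (94 / (26·e^94)) = 94

Interpretation: for a small percentage change in X, the percentage change in Y is approximately 94.00 times as large.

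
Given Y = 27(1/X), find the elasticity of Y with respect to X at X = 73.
Elasticity = -1

Elasticity = (dY/dX) · (X/Y)

dY/dX = -27/X²
At X = 73: dY/dX = -27/5329, Y = 27/73

Elasticity = (-27/5329) · (73 / (27/73)) = -1

Interpretation: for a small percentage change in X, the percentage change in Y is approximately -1.00 times as large.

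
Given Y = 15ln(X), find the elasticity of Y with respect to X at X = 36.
Elasticity = 1/ln(36) ≈ 0.2791

Elasticity = (dY/dX) · (X/Y)

dY/dX = 15/X
At X = 36: dY/dX = 5/12, Y = 15·ln(36)

Elasticity = (5/12) · (36 / (15·ln(36))) = 1/ln(36) ≈ 0.2791

Interpretation: for a small percentage change in X, the percentage change in Y is approximately 0.28 times as large.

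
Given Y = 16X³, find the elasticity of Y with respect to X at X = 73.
Elasticity = 3

Elasticity = (dY/dX) · (X/Y)

dY/dX = 48·X²
At X = 73: dY/dX = 255792, Y = 6224272

Elasticity = 255792 · (73 / 6224272) = 3

Interpretation: for a small percentage change in X, the percentage change in Y is approximately 3.00 times as large.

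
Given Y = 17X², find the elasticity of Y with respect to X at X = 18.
Elasticity = 2

Elasticity = (dY/dX) · (X/Y)

dY/dX = 34·X
At X = 18: dY/dX = 612, Y = 5508

Elasticity = 612 · (18 / 5508) = 2

Interpretation: for a small percentage change in X, the percentage change in Y is approximately 2.00 times as large.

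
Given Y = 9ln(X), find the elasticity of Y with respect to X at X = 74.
Elasticity = 1/ln(74) ≈ 0.2323

Elasticity = (dY/dX) · (X/Y)

dY/dX = 9/X
At X = 74: dY/dX = 9/74, Y = 9·ln(74)

Elasticity = (9/74) · (74 / (9·ln(74))) = 1/ln(74) ≈ 0.2323

Interpretation: for a small percentage change in X, the percentage change in Y is approximately 0.23 times as large.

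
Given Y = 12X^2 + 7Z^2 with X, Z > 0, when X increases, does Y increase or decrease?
Y increases

Taking the partial derivative:
∂Y/∂X = 24X

∂Y/∂X = 24X > 0 (assuming positive values)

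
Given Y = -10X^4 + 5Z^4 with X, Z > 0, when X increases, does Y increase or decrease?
Y decreases

Taking the partial derivative:
∂Y/∂X = -40X^3

∂Y/∂X = -40X^3 < 0 (assuming positive values)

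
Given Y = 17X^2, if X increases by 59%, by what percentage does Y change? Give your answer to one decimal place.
152.8%

For Y = 17X^2:
If X → X(1 + 0.59)
Then Y → Y · (1 + 0.59)^2
     = Y · 2.5281

Percentage change = ((1 + 0.59)^2 − 1) × 100% ≈ 152.8%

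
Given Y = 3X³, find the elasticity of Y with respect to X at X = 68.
Elasticity = 3

Elasticity = (dY/dX) · (X/Y)

dY/dX = 9·X²
At X = 68: dY/dX = 41616, Y = 943296

Elasticity = 41616 · (68 / 943296) = 3

Interpretation: for a small percentage change in X, the percentage change in Y is approximately 3.00 times as large.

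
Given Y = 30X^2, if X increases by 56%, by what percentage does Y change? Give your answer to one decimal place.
143.4%

For Y = 30X^2:
If X → X(1 + 0.56)
Then Y → Y · (1 + 0.56)^2
     = Y · 2.4336

Percentage change = ((1 + 0.56)^2 − 1) × 100% ≈ 143.4%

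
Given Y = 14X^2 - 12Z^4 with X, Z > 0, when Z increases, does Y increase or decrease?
Y decreases

Taking the partial derivative:
∂Y/∂Z = -48Z^3

∂Y/∂Z = -48Z^3 < 0 (assuming positive values)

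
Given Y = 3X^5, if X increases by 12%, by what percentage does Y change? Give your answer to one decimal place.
76.2%

For Y = 3X^5:
If X → X(1 + 0.12)
Then Y → Y · (1 + 0.12)^5
     ≈ Y · 1.7623

Percentage change = ((1 + 0.12)^5 − 1) × 100% ≈ 76.2%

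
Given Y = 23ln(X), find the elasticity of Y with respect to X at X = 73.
Elasticity = 1/ln(73) ≈ 0.2331

Elasticity = (dY/dX) · (X/Y)

dY/dX = 23/X
At X = 73: dY/dX = 23/73, Y = 23·ln(73)

Elasticity = (23/73) · (73 / (23·ln(73))) = 1/ln(73) ≈ 0.2331

Interpretation: for a small percentage change in X, the percentage change in Y is approximately 0.23 times as large.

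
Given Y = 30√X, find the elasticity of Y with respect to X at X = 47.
Elasticity = 1/2

Elasticity = (dY/dX) · (X/Y)

dY/dX = 15/√X
At X = 47: dY/dX = 15·√47/47, Y = 30·√47

Elasticity = (15·√47/47) · (47 / (30·√47)) = 1/2

Interpretation: for a small percentage change in X, the percentage change in Y is approximately 0.50 times as large.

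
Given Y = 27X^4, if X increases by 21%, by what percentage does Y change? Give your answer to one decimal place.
114.4%

For Y = 27X^4:
If X → X(1 + 0.21)
Then Y → Y · (1 + 0.21)^4
     ≈ Y · 2.1436

Percentage change = ((1 + 0.21)^4 − 1) × 100% ≈ 114.4%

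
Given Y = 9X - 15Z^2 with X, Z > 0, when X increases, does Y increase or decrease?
Y increases

Taking the partial derivative:
∂Y/∂X = 9

∂Y/∂X = 9 > 0 (assuming positive values)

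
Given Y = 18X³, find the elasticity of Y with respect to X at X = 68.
Elasticity = 3

Elasticity = (dY/dX) · (X/Y)

dY/dX = 54·X²
At X = 68: dY/dX = 249696, Y = 5659776

Elasticity = 249696 · (68 / 5659776) = 3

Interpretation: for a small percentage change in X, the percentage change in Y is approximately 3.00 times as large.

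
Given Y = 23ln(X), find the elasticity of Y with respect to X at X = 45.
Elasticity = 1/ln(45) ≈ 0.2627

Elasticity = (dY/dX) · (X/Y)

dY/dX = 23/X
At X = 45: dY/dX = 23/45, Y = 23·ln(45)

Elasticity = (23/45) · (45 / (23·ln(45))) = 1/ln(45) ≈ 0.2627

Interpretation: for a small percentage change in X, the percentage change in Y is approximately 0.26 times as large.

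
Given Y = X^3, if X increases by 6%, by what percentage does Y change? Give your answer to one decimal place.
19.1%

For Y = X^3:
If X → X(1 + 0.06)
Then Y → Y · (1 + 0.06)^3
     ≈ Y · 1.1910

Percentage change = ((1 + 0.06)^3 − 1) × 100% ≈ 19.1%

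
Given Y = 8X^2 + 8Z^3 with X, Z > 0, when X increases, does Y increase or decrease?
Y increases

Taking the partial derivative:
∂Y/∂X = 16X

∂Y/∂X = 16X > 0 (assuming positive values)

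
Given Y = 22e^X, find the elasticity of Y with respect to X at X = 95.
Elasticity = 95

Elasticity = (dY/dX) · (X/Y)

dY/dX = 22·e^X
At X = 95: dY/dX = 22·e^95, Y = 22·e^95

Elasticity = (22·e^95) · (95 / (22·e^95)) = 95

Interpretation: for a small percentage change in X, the percentage change in Y is approximately 95.00 times as large.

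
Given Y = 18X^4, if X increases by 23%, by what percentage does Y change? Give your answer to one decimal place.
128.9%

For Y = 18X^4:
If X → X(1 + 0.23)
Then Y → Y · (1 + 0.23)^4
     ≈ Y · 2.2889

Percentage change = ((1 + 0.23)^4 − 1) × 100% ≈ 128.9%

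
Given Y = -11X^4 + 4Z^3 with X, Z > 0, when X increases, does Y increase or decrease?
Y decreases

Taking the partial derivative:
∂Y/∂X = -44X^3

∂Y/∂X = -44X^3 < 0 (assuming positive values)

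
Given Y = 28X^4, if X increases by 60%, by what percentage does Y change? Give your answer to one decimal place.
555.4%

For Y = 28X^4:
If X → X(1 + 0.6)
Then Y → Y · (1 + 0.6)^4
     = Y · 6.5536

Percentage change = ((1 + 0.6)^4 − 1) × 100% ≈ 555.4%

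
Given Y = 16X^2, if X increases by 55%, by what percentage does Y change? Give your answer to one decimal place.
140.3%

For Y = 16X^2:
If X → X(1 + 0.55)
Then Y → Y · (1 + 0.55)^2
     = Y · 2.4025

Percentage change = ((1 + 0.55)^2 − 1) × 100% ≈ 140.3%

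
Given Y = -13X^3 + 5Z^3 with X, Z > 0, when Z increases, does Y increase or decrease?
Y increases

Taking the partial derivative:
∂Y/∂Z = 15Z^2

∂Y/∂Z = 15Z^2 > 0 (assuming positive values)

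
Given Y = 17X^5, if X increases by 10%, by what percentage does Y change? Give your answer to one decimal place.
61.1%

For Y = 17X^5:
If X → X(1 + 0.1)
Then Y → Y · (1 + 0.1)^5
     ≈ Y · 1.6105

Percentage change = ((1 + 0.1)^5 − 1) × 100% ≈ 61.1%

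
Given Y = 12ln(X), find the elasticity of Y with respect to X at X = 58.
Elasticity = 1/ln(58) ≈ 0.2463

Elasticity = (dY/dX) · (X/Y)

dY/dX = 12/X
At X = 58: dY/dX = 6/29, Y = 12·ln(58)

Elasticity = (6/29) · (58 / (12·ln(58))) = 1/ln(58) ≈ 0.2463

Interpretation: for a small percentage change in X, the percentage change in Y is approximately 0.25 times as large.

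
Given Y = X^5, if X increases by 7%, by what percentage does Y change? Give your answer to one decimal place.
40.3%

For Y = X^5:
If X → X(1 + 0.07)
Then Y → Y · (1 + 0.07)^5
     ≈ Y · 1.4026

Percentage change = ((1 + 0.07)^5 − 1) × 100% ≈ 40.3%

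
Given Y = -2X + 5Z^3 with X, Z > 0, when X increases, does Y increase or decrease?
Y decreases

Taking the partial derivative:
∂Y/∂X = -2

∂Y/∂X = -2 < 0 (assuming positive values)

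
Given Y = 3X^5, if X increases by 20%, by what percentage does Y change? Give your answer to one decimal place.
148.8%

For Y = 3X^5:
If X → X(1 + 0.2)
Then Y → Y · (1 + 0.2)^5
     ≈ Y · 2.4883

Percentage change = ((1 + 0.2)^5 − 1) × 100% ≈ 148.8%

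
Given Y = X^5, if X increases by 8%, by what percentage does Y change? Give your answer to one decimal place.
46.9%

For Y = X^5:
If X → X(1 + 0.08)
Then Y → Y · (1 + 0.08)^5
     ≈ Y · 1.4693

Percentage change = ((1 + 0.08)^5 − 1) × 100% ≈ 46.9%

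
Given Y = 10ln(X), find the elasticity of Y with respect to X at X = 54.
Elasticity = 1/ln(54) ≈ 0.2507

Elasticity = (dY/dX) · (X/Y)

dY/dX = 10/X
At X = 54: dY/dX = 5/27, Y = 10·ln(54)

Elasticity = (5/27) · (54 / (10·ln(54))) = 1/ln(54) ≈ 0.2507

Interpretation: for a small percentage change in X, the percentage change in Y is approximately 0.25 times as large.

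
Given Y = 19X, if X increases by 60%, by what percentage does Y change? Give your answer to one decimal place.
60.0%

For Y = 19X:
If X → X(1 + 0.6)
Then Y → Y · (1 + 0.6)^1
     = Y · 1.6000

Percentage change = ((1 + 0.6)^1 − 1) × 100% = 60.0%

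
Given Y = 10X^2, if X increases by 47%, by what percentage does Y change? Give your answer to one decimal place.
116.1%

For Y = 10X^2:
If X → X(1 + 0.47)
Then Y → Y · (1 + 0.47)^2
     = Y · 2.1609

Percentage change = ((1 + 0.47)^2 − 1) × 100% ≈ 116.1%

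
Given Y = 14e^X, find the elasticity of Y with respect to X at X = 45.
Elasticity = 45

Elasticity = (dY/dX) · (X/Y)

dY/dX = 14·e^X
At X = 45: dY/dX = 14·e^45, Y = 14·e^45

Elasticity = (14·e^45) · (45 / (14·e^45)) = 45

Interpretation: for a small percentage change in X, the percentage change in Y is approximately 45.00 times as large.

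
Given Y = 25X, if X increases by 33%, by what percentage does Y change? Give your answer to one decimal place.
33.0%

For Y = 25X:
If X → X(1 + 0.33)
Then Y → Y · (1 + 0.33)^1
     = Y · 1.3300

Percentage change = ((1 + 0.33)^1 − 1) × 100% = 33.0%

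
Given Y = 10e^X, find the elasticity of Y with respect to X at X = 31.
Elasticity = 31

Elasticity = (dY/dX) · (X/Y)

dY/dX = 10·e^X
At X = 31: dY/dX = 10·e^31, Y = 10·e^31

Elasticity = (10·e^31) · (31 / (10·e^31)) = 31

Interpretation: for a small percentage change in X, the percentage change in Y is approximately 31.00 times as large.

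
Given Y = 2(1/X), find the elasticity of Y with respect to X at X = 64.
Elasticity = -1

Elasticity = (dY/dX) · (X/Y)

dY/dX = -2/X²
At X = 64: dY/dX = -1/2048, Y = 1/32

Elasticity = (-1/2048) · (64 / (1/32)) = -1

Interpretation: for a small percentage change in X, the percentage change in Y is approximately -1.00 times as large.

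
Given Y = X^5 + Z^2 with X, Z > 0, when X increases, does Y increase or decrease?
Y increases

Taking the partial derivative:
∂Y/∂X = 5X^4

∂Y/∂X = 5X^4 > 0 (assuming positive values)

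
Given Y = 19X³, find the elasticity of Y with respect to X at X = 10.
Elasticity = 3

Elasticity = (dY/dX) · (X/Y)

dY/dX = 57·X²
At X = 10: dY/dX = 5700, Y = 19000

Elasticity = 5700 · (10 / 19000) = 3

Interpretation: for a small percentage change in X, the percentage change in Y is approximately 3.00 times as large.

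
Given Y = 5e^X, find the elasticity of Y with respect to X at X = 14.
Elasticity = 14

Elasticity = (dY/dX) · (X/Y)

dY/dX = 5·e^X
At X = 14: dY/dX = 5·e^14, Y = 5·e^14

Elasticity = (5·e^14) · (14 / (5·e^14)) = 14

Interpretation: for a small percentage change in X, the percentage change in Y is approximately 14.00 times as large.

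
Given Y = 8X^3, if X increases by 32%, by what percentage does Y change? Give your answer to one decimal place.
130.0%

For Y = 8X^3:
If X → X(1 + 0.32)
Then Y → Y · (1 + 0.32)^3
     ≈ Y · 2.3000

Percentage change = ((1 + 0.32)^3 − 1) × 100% ≈ 130.0%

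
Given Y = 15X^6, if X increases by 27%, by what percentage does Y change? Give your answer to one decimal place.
319.6%

For Y = 15X^6:
If X → X(1 + 0.27)
Then Y → Y · (1 + 0.27)^6
     ≈ Y · 4.1959

Percentage change = ((1 + 0.27)^6 − 1) × 100% ≈ 319.6%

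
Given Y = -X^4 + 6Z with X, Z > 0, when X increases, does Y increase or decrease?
Y decreases

Taking the partial derivative:
∂Y/∂X = -4X^3

∂Y/∂X = -4X^3 < 0 (assuming positive values)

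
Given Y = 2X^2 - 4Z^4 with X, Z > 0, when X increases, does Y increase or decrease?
Y increases

Taking the partial derivative:
∂Y/∂X = 4X

∂Y/∂X = 4X > 0 (assuming positive values)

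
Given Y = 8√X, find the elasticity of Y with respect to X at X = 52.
Elasticity = 1/2

Elasticity = (dY/dX) · (X/Y)

dY/dX = 4/√X
At X = 52: dY/dX = 2·√13/13, Y = 16·√13

Elasticity = (2·√13/13) · (52 / (16·√13)) = 1/2

Interpretation: for a small percentage change in X, the percentage change in Y is approximately 0.50 times as large.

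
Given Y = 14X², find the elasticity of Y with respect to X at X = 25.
Elasticity = 2

Elasticity = (dY/dX) · (X/Y)

dY/dX = 28·X
At X = 25: dY/dX = 700, Y = 8750

Elasticity = 700 · (25 / 8750) = 2

Interpretation: for a small percentage change in X, the percentage change in Y is approximately 2.00 times as large.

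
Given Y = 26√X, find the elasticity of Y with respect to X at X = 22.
Elasticity = 1/2

Elasticity = (dY/dX) · (X/Y)

dY/dX = 13/√X
At X = 22: dY/dX = 13·√22/22, Y = 26·√22

Elasticity = (13·√22/22) · (22 / (26·√22)) = 1/2

Interpretation: for a small percentage change in X, the percentage change in Y is approximately 0.50 times as large.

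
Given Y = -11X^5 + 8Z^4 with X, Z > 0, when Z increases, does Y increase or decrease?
Y increases

Taking the partial derivative:
∂Y/∂Z = 32Z^3

∂Y/∂Z = 32Z^3 > 0 (assuming positive values)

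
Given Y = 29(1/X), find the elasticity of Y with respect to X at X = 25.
Elasticity = -1

Elasticity = (dY/dX) · (X/Y)

dY/dX = -29/X²
At X = 25: dY/dX = -29/625, Y = 29/25

Elasticity = (-29/625) · (25 / (29/25)) = -1

Interpretation: for a small percentage change in X, the percentage change in Y is approximately -1.00 times as large.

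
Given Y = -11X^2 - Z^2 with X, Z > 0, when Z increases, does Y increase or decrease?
Y decreases

Taking the partial derivative:
∂Y/∂Z = -2Z

∂Y/∂Z = -2Z < 0 (assuming positive values)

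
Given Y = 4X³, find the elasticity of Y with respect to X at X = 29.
Elasticity = 3

Elasticity = (dY/dX) · (X/Y)

dY/dX = 12·X²
At X = 29: dY/dX = 10092, Y = 97556

Elasticity = 10092 · (29 / 97556) = 3

Interpretation: for a small percentage change in X, the percentage change in Y is approximately 3.00 times as large.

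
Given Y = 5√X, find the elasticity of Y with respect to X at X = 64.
Elasticity = 1/2

Elasticity = (dY/dX) · (X/Y)

dY/dX = 5/(2·√X)
At X = 64: dY/dX = 5/16, Y = 40

Elasticity = (5/16) · (64 / 40) = 1/2

Interpretation: for a small percentage change in X, the percentage change in Y is approximately 0.50 times as large.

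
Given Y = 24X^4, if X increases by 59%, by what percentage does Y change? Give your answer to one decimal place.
539.1%

For Y = 24X^4:
If X → X(1 + 0.59)
Then Y → Y · (1 + 0.59)^4
     ≈ Y · 6.3913

Percentage change = ((1 + 0.59)^4 − 1) × 100% ≈ 539.1%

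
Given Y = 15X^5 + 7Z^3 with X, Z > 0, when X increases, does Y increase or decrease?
Y increases

Taking the partial derivative:
∂Y/∂X = 75X^4

∂Y/∂X = 75X^4 > 0 (assuming positive values)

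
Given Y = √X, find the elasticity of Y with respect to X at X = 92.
Elasticity = 1/2

Elasticity = (dY/dX) · (X/Y)

dY/dX = 1/(2·√X)
At X = 92: dY/dX = √23/92, Y = 2·√23

Elasticity = (√23/92) · (92 / (2·√23)) = 1/2

Interpretation: for a small percentage change in X, the percentage change in Y is approximately 0.50 times as large.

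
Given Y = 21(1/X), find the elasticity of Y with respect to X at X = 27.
Elasticity = -1

Elasticity = (dY/dX) · (X/Y)

dY/dX = -21/X²
At X = 27: dY/dX = -7/243, Y = 7/9

Elasticity = (-7/243) · (27 / (7/9)) = -1

Interpretation: for a small percentage change in X, the percentage change in Y is approximately -1.00 times as large.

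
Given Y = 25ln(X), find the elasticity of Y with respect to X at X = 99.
Elasticity = 1/ln(99) ≈ 0.2176

Elasticity = (dY/dX) · (X/Y)

dY/dX = 25/X
At X = 99: dY/dX = 25/99, Y = 25·ln(99)

Elasticity = (25/99) · (99 / (25·ln(99))) = 1/ln(99) ≈ 0.2176

Interpretation: for a small percentage change in X, the percentage change in Y is approximately 0.22 times as large.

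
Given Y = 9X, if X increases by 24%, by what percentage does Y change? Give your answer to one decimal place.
24.0%

For Y = 9X:
If X → X(1 + 0.24)
Then Y → Y · (1 + 0.24)^1
     = Y · 1.2400

Percentage change = ((1 + 0.24)^1 − 1) × 100% = 24.0%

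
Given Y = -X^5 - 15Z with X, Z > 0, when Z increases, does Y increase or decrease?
Y decreases

Taking the partial derivative:
∂Y/∂Z = -15

∂Y/∂Z = -15 < 0 (assuming positive values)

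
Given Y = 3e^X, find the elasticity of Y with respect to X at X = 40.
Elasticity = 40

Elasticity = (dY/dX) · (X/Y)

dY/dX = 3·e^X
At X = 40: dY/dX = 3·e^40, Y = 3·e^40

Elasticity = (3·e^40) · (40 / (3·e^40)) = 40

Interpretation: for a small percentage change in X, the percentage change in Y is approximately 40.00 times as large.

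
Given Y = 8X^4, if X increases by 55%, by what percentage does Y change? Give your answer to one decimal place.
477.2%

For Y = 8X^4:
If X → X(1 + 0.55)
Then Y → Y · (1 + 0.55)^4
     ≈ Y · 5.7720

Percentage change = ((1 + 0.55)^4 − 1) × 100% ≈ 477.2%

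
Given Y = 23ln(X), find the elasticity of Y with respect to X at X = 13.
Elasticity = 1/ln(13) ≈ 0.3899

Elasticity = (dY/dX) · (X/Y)

dY/dX = 23/X
At X = 13: dY/dX = 23/13, Y = 23·ln(13)

Elasticity = (23/13) · (13 / (23·ln(13))) = 1/ln(13) ≈ 0.3899

Interpretation: for a small percentage change in X, the percentage change in Y is approximately 0.39 times as large.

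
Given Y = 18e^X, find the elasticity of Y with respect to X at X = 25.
Elasticity = 25

Elasticity = (dY/dX) · (X/Y)

dY/dX = 18·e^X
At X = 25: dY/dX = 18·e^25, Y = 18·e^25

Elasticity = (18·e^25) · (25 / (18·e^25)) = 25

Interpretation: for a small percentage change in X, the percentage change in Y is approximately 25.00 times as large.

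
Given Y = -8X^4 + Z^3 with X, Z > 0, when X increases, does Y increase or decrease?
Y decreases

Taking the partial derivative:
∂Y/∂X = -32X^3

∂Y/∂X = -32X^3 < 0 (assuming positive values)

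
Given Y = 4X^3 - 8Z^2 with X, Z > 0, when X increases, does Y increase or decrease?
Y increases

Taking the partial derivative:
∂Y/∂X = 12X^2

∂Y/∂X = 12X^2 > 0 (assuming positive values)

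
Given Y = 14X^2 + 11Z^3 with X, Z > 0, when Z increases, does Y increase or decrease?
Y increases

Taking the partial derivative:
∂Y/∂Z = 33Z^2

∂Y/∂Z = 33Z^2 > 0 (assuming positive values)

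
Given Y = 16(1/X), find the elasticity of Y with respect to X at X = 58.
Elasticity = -1

Elasticity = (dY/dX) · (X/Y)

dY/dX = -16/X²
At X = 58: dY/dX = -4/841, Y = 8/29

Elasticity = (-4/841) · (58 / (8/29)) = -1

Interpretation: for a small percentage change in X, the percentage change in Y is approximately -1.00 times as large.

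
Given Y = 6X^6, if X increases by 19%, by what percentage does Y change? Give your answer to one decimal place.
184.0%

For Y = 6X^6:
If X → X(1 + 0.19)
Then Y → Y · (1 + 0.19)^6
     ≈ Y · 2.8398

Percentage change = ((1 + 0.19)^6 − 1) × 100% ≈ 184.0%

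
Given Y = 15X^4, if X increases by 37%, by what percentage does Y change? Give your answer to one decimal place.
252.3%

For Y = 15X^4:
If X → X(1 + 0.37)
Then Y → Y · (1 + 0.37)^4
     ≈ Y · 3.5228

Percentage change = ((1 + 0.37)^4 − 1) × 100% ≈ 252.3%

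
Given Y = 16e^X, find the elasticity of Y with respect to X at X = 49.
Elasticity = 49

Elasticity = (dY/dX) · (X/Y)

dY/dX = 16·e^X
At X = 49: dY/dX = 16·e^49, Y = 16·e^49

Elasticity = (16·e^49) · (49 / (16·e^49)) = 49

Interpretation: for a small percentage change in X, the percentage change in Y is approximately 49.00 times as large.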